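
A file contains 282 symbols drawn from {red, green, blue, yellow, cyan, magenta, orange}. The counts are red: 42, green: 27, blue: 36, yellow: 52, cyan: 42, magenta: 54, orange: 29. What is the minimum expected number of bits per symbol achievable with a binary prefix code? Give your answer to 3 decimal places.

Probabilities are the counts divided by 282.
Repeatedly combine the two least-probable nodes; the expected code length is the sum of the merged weights.
merge 9/94 + 29/282 → 28/141
merge 6/47 + 7/47 → 13/47
merge 7/47 + 26/141 → 1/3
merge 9/47 + 28/141 → 55/141
merge 13/47 + 1/3 → 86/141
merge 55/141 + 86/141 → 1
L = 28/141 + 13/47 + 1/3 + 55/141 + 86/141 + 1 = 132/47 ≈ 2.809 bits/symbol.

2.809 bits/symbol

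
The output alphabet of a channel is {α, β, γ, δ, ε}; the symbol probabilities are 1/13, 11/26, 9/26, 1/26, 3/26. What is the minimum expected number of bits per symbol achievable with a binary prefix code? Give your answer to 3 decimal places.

Repeatedly combine the two least-probable nodes; the expected code length is the sum of the merged weights.
merge 1/26 + 1/13 → 3/26
merge 3/26 + 3/26 → 3/13
merge 3/13 + 9/26 → 15/26
merge 11/26 + 15/26 → 1
L = 3/26 + 3/13 + 15/26 + 1 = 25/13 ≈ 1.923 bits/symbol.

1.923 bits/symbol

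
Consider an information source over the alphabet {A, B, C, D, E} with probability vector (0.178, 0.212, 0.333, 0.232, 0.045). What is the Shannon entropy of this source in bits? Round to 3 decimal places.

2.136 bits

H = −Σ pᵢ log₂ pᵢ.
−0.178·log₂(0.178) = 0.4432
−0.212·log₂(0.212) = 0.4744
−0.333·log₂(0.333) = 0.5283
−0.232·log₂(0.232) = 0.4890
−0.045·log₂(0.045) = 0.2013
Sum ≈ 2.1363 → 2.136 bits.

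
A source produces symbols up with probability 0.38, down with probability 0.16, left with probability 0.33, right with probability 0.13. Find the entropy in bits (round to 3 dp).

H = −Σ pᵢ log₂ pᵢ.
−0.38·log₂(0.38) = 0.5305
−0.16·log₂(0.16) = 0.4230
−0.33·log₂(0.33) = 0.5278
−0.13·log₂(0.13) = 0.3826
Sum ≈ 1.8639 → 1.864 bits.

1.864 bits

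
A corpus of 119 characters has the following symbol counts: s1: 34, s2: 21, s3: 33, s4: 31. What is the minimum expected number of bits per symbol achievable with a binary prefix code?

Probabilities are the counts divided by 119.
Repeatedly combine the two least-probable nodes; the expected code length is the sum of the merged weights.
merge 3/17 + 31/119 → 52/119
merge 33/119 + 2/7 → 67/119
merge 52/119 + 67/119 → 1
L = 52/119 + 67/119 + 1 = 2 bits/symbol.

2 bits/symbol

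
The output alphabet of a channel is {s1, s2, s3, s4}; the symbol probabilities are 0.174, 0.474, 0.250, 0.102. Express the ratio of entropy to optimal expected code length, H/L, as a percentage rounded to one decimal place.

Entropy H = −Σ p log₂ p ≈ 1.7854 bits.
Huffman merges: 51/500+87/500→69/250; 1/4+69/250→263/500; 237/500+263/500→1. L = 901/500 ≈ 1.8020.
Efficiency = H/L = 1.7854/1.8020 = 99.1%.

99.1%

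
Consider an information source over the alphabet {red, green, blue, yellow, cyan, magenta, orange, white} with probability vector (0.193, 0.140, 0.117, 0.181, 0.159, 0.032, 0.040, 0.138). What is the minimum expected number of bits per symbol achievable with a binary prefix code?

Repeatedly combine the two least-probable nodes; the expected code length is the sum of the merged weights.
merge 4/125 + 1/25 → 9/125
merge 9/125 + 117/1000 → 189/1000
merge 69/500 + 7/50 → 139/500
merge 159/1000 + 181/1000 → 17/50
merge 189/1000 + 193/1000 → 191/500
merge 139/500 + 17/50 → 309/500
merge 191/500 + 309/500 → 1
L = 9/125 + 189/1000 + 139/500 + 17/50 + 191/500 + 309/500 + 1 = 2879/1000 = 2.879 bits/symbol.

2.879 bits/symbol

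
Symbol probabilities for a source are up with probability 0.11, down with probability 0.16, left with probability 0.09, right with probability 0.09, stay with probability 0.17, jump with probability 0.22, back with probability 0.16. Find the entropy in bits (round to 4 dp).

2.7368 bits

H = −Σ pᵢ log₂ pᵢ.
−0.11·log₂(0.11) = 0.3503
−0.16·log₂(0.16) = 0.4230
−0.09·log₂(0.09) = 0.3127
−0.09·log₂(0.09) = 0.3127
−0.17·log₂(0.17) = 0.4346
−0.22·log₂(0.22) = 0.4806
−0.16·log₂(0.16) = 0.4230
Sum ≈ 2.7368 → 2.7368 bits.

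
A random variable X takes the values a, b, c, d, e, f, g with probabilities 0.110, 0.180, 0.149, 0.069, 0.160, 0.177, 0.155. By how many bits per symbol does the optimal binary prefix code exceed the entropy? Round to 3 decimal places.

Entropy H = −Σ p log₂ p ≈ 2.7531 bits.
Huffman merges: 69/1000+11/100→179/1000; 149/1000+31/200→38/125; 4/25+177/1000→337/1000; 179/1000+9/50→359/1000; 38/125+337/1000→641/1000; 359/1000+641/1000→1. L = 141/50 ≈ 2.8200.
L − H = 2.8200 − 2.7531 = 0.067 bits.

0.067 bits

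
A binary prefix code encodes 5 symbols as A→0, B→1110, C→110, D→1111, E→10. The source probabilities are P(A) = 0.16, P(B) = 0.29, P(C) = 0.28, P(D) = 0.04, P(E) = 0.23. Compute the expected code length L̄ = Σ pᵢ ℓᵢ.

2.78 bits/symbol

L̄ = Σ pᵢ·ℓᵢ = 0.16·1 + 0.29·4 + 0.28·3 + 0.04·4 + 0.23·2 = 2.78 bits/symbol.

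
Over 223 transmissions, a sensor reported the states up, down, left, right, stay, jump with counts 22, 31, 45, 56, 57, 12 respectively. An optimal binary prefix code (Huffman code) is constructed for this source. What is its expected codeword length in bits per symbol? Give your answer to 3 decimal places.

Probabilities are the counts divided by 223.
Repeatedly combine the two least-probable nodes; the expected code length is the sum of the merged weights.
merge 12/223 + 22/223 → 34/223
merge 31/223 + 34/223 → 65/223
merge 45/223 + 56/223 → 101/223
merge 57/223 + 65/223 → 122/223
merge 101/223 + 122/223 → 1
L = 34/223 + 65/223 + 101/223 + 122/223 + 1 = 545/223 ≈ 2.444 bits/symbol.

2.444 bits/symbol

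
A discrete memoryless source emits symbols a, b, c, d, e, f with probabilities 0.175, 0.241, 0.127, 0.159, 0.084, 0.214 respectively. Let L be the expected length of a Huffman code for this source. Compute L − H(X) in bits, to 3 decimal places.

Entropy H = −Σ p log₂ p ≈ 2.5109 bits.
Huffman merges: 21/250+127/1000→211/1000; 159/1000+7/40→167/500; 211/1000+107/500→17/40; 241/1000+167/500→23/40; 17/40+23/40→1. L = 509/200 ≈ 2.5450.
L − H = 2.5450 − 2.5109 = 0.034 bits.

0.034 bits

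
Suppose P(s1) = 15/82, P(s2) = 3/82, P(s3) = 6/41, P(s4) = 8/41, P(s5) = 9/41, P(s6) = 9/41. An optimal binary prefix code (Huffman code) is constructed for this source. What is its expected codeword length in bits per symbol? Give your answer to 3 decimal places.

Repeatedly combine the two least-probable nodes; the expected code length is the sum of the merged weights.
merge 3/82 + 6/41 → 15/82
merge 15/82 + 15/82 → 15/41
merge 8/41 + 9/41 → 17/41
merge 9/41 + 15/41 → 24/41
merge 17/41 + 24/41 → 1
L = 15/82 + 15/41 + 17/41 + 24/41 + 1 = 209/82 ≈ 2.549 bits/symbol.

2.549 bits/symbol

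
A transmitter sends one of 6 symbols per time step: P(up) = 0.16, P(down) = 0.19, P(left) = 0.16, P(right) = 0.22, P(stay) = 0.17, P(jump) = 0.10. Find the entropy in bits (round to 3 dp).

H = −Σ pᵢ log₂ pᵢ.
−0.16·log₂(0.16) = 0.4230
−0.19·log₂(0.19) = 0.4552
−0.16·log₂(0.16) = 0.4230
−0.22·log₂(0.22) = 0.4806
−0.17·log₂(0.17) = 0.4346
−0.10·log₂(0.10) = 0.3322
Sum ≈ 2.5486 → 2.549 bits.

2.549 bits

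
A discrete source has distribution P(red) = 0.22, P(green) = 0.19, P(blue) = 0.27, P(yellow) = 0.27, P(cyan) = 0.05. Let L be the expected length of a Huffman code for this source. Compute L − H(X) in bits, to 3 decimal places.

Entropy H = −Σ p log₂ p ≈ 2.1719 bits.
Huffman merges: 1/20+19/100→6/25; 11/50+6/25→23/50; 27/100+27/100→27/50; 23/50+27/50→1. L = 56/25 ≈ 2.2400.
L − H = 2.2400 − 2.1719 = 0.068 bits.

0.068 bits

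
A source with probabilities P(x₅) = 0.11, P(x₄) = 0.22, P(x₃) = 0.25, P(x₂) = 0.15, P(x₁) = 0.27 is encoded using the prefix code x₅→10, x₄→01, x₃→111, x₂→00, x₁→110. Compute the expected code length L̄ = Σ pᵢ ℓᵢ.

L̄ = Σ pᵢ·ℓᵢ = 0.11·2 + 0.22·2 + 0.25·3 + 0.15·2 + 0.27·3 = 2.52 bits/symbol.

2.52 bits/symbol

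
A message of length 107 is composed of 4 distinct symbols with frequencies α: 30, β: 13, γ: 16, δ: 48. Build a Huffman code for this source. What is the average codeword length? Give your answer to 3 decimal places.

Probabilities are the counts divided by 107.
Repeatedly combine the two least-probable nodes; the expected code length is the sum of the merged weights.
merge 13/107 + 16/107 → 29/107
merge 29/107 + 30/107 → 59/107
merge 48/107 + 59/107 → 1
L = 29/107 + 59/107 + 1 = 195/107 ≈ 1.822 bits/symbol.

1.822 bits/symbol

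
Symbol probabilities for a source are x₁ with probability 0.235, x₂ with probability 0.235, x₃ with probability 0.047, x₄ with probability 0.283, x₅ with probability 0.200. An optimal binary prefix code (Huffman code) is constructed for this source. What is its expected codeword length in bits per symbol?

2.247 bits/symbol

Repeatedly combine the two least-probable nodes; the expected code length is the sum of the merged weights.
merge 47/1000 + 1/5 → 247/1000
merge 47/200 + 47/200 → 47/100
merge 247/1000 + 283/1000 → 53/100
merge 47/100 + 53/100 → 1
L = 247/1000 + 47/100 + 53/100 + 1 = 2247/1000 = 2.247 bits/symbol.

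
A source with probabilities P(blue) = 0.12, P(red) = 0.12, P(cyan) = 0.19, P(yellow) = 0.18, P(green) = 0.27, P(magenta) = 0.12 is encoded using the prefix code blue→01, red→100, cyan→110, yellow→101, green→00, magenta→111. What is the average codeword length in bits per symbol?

L̄ = Σ pᵢ·ℓᵢ = 0.12·2 + 0.12·3 + 0.19·3 + 0.18·3 + 0.27·2 + 0.12·3 = 2.61 bits/symbol.

2.61 bits/symbol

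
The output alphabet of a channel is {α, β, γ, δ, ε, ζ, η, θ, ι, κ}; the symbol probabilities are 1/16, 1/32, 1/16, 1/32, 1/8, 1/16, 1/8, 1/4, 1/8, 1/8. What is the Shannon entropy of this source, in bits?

3.0625 bits

Each probability is a power of 1/2, so log₂(1/p) is an integer.
H = Σ p·log₂(1/p) = 1/16·4 + 1/32·5 + 1/16·4 + 1/32·5 + 1/8·3 + 1/16·4 + 1/8·3 + 1/4·2 + 1/8·3 + 1/8·3 = 3.0625 bits.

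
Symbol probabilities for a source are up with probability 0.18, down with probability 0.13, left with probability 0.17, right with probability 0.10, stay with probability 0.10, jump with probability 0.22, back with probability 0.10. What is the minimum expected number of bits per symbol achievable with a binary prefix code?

2.78 bits/symbol

Repeatedly combine the two least-probable nodes; the expected code length is the sum of the merged weights.
merge 1/10 + 1/10 → 1/5
merge 1/10 + 13/100 → 23/100
merge 17/100 + 9/50 → 7/20
merge 1/5 + 11/50 → 21/50
merge 23/100 + 7/20 → 29/50
merge 21/50 + 29/50 → 1
L = 1/5 + 23/100 + 7/20 + 21/50 + 29/50 + 1 = 139/50 = 2.78 bits/symbol.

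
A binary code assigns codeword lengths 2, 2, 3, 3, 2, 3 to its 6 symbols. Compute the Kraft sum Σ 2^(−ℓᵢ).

1.125

With common denominator 2^3 = 8: Σ 2^(−ℓᵢ) = 2/8 + 2/8 + 1/8 + 1/8 + 2/8 + 1/8 = 9/8 = 1.125.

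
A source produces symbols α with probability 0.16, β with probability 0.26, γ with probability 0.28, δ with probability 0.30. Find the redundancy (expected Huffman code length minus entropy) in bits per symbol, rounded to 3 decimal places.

Entropy H = −Σ p log₂ p ≈ 1.9636 bits.
Huffman merges: 4/25+13/50→21/50; 7/25+3/10→29/50; 21/50+29/50→1. L = 2 ≈ 2.0000.
L − H = 2.0000 − 1.9636 = 0.036 bits.

0.036 bits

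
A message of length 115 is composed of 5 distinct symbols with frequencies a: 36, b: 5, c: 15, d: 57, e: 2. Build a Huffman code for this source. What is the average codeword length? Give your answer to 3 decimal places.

Probabilities are the counts divided by 115.
Repeatedly combine the two least-probable nodes; the expected code length is the sum of the merged weights.
merge 2/115 + 1/23 → 7/115
merge 7/115 + 3/23 → 22/115
merge 22/115 + 36/115 → 58/115
merge 57/115 + 58/115 → 1
L = 7/115 + 22/115 + 58/115 + 1 = 202/115 ≈ 1.757 bits/symbol.

1.757 bits/symbol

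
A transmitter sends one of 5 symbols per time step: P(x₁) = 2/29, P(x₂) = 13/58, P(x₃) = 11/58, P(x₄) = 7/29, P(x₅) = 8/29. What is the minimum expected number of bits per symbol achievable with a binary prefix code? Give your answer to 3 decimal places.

Repeatedly combine the two least-probable nodes; the expected code length is the sum of the merged weights.
merge 2/29 + 11/58 → 15/58
merge 13/58 + 7/29 → 27/58
merge 15/58 + 8/29 → 31/58
merge 27/58 + 31/58 → 1
L = 15/58 + 27/58 + 31/58 + 1 = 131/58 ≈ 2.259 bits/symbol.

2.259 bits/symbol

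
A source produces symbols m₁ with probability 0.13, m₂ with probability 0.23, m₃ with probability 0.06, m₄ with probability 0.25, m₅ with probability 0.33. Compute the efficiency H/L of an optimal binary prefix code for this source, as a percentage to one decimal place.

97.8%

Entropy H = −Σ p log₂ p ≈ 2.1417 bits.
Huffman merges: 3/50+13/100→19/100; 19/100+23/100→21/50; 1/4+33/100→29/50; 21/50+29/50→1. L = 219/100 ≈ 2.1900.
Efficiency = H/L = 2.1417/2.1900 = 97.8%.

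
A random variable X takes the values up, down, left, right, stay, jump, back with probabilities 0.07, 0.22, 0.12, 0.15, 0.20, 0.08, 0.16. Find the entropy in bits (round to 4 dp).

2.7057 bits

H = −Σ pᵢ log₂ pᵢ.
−0.07·log₂(0.07) = 0.2686
−0.22·log₂(0.22) = 0.4806
−0.12·log₂(0.12) = 0.3671
−0.15·log₂(0.15) = 0.4105
−0.20·log₂(0.20) = 0.4644
−0.08·log₂(0.08) = 0.2915
−0.16·log₂(0.16) = 0.4230
Sum ≈ 2.7057 → 2.7057 bits.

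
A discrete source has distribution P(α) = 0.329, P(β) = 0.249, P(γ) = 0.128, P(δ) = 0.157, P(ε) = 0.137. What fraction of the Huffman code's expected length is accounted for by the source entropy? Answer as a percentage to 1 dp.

98.0%

Entropy H = −Σ p log₂ p ≈ 2.2190 bits.
Huffman merges: 16/125+137/1000→53/200; 157/1000+249/1000→203/500; 53/200+329/1000→297/500; 203/500+297/500→1. L = 453/200 ≈ 2.2650.
Efficiency = H/L = 2.2190/2.2650 = 98.0%.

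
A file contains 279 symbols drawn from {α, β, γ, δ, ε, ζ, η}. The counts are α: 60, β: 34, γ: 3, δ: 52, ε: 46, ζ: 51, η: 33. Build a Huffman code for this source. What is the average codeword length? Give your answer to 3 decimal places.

2.728 bits/symbol

Probabilities are the counts divided by 279.
Repeatedly combine the two least-probable nodes; the expected code length is the sum of the merged weights.
merge 1/93 + 11/93 → 4/31
merge 34/279 + 4/31 → 70/279
merge 46/279 + 17/93 → 97/279
merge 52/279 + 20/93 → 112/279
merge 70/279 + 97/279 → 167/279
merge 112/279 + 167/279 → 1
L = 4/31 + 70/279 + 97/279 + 112/279 + 167/279 + 1 = 761/279 ≈ 2.728 bits/symbol.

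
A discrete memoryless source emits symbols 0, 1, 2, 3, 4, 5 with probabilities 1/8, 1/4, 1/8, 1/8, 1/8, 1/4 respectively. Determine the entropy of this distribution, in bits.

2.5 bits

Each probability is a power of 1/2, so log₂(1/p) is an integer.
H = Σ p·log₂(1/p) = 1/8·3 + 1/4·2 + 1/8·3 + 1/8·3 + 1/8·3 + 1/4·2 = 2.5 bits.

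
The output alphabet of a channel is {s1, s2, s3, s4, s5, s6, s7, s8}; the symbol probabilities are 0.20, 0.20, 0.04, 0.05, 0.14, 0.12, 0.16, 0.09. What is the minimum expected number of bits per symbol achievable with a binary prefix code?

Repeatedly combine the two least-probable nodes; the expected code length is the sum of the merged weights.
merge 1/25 + 1/20 → 9/100
merge 9/100 + 9/100 → 9/50
merge 3/25 + 7/50 → 13/50
merge 4/25 + 9/50 → 17/50
merge 1/5 + 1/5 → 2/5
merge 13/50 + 17/50 → 3/5
merge 2/5 + 3/5 → 1
L = 9/100 + 9/50 + 13/50 + 17/50 + 2/5 + 3/5 + 1 = 287/100 = 2.87 bits/symbol.

2.87 bits/symbol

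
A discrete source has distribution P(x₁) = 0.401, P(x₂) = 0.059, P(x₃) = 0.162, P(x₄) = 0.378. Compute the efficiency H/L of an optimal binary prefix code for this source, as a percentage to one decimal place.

94.8%

Entropy H = −Σ p log₂ p ≈ 1.7255 bits.
Huffman merges: 59/1000+81/500→221/1000; 221/1000+189/500→599/1000; 401/1000+599/1000→1. L = 91/50 ≈ 1.8200.
Efficiency = H/L = 1.7255/1.8200 = 94.8%.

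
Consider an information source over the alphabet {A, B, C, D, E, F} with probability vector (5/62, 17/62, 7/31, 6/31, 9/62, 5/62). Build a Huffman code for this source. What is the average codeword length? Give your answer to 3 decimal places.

Repeatedly combine the two least-probable nodes; the expected code length is the sum of the merged weights.
merge 5/62 + 5/62 → 5/31
merge 9/62 + 5/31 → 19/62
merge 6/31 + 7/31 → 13/31
merge 17/62 + 19/62 → 18/31
merge 13/31 + 18/31 → 1
L = 5/31 + 19/62 + 13/31 + 18/31 + 1 = 153/62 ≈ 2.468 bits/symbol.

2.468 bits/symbol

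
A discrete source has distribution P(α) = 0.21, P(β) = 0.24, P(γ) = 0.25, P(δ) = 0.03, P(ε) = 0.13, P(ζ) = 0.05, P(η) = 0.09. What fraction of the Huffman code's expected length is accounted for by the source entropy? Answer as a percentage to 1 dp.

99.2%

Entropy H = −Σ p log₂ p ≈ 2.5301 bits.
Huffman merges: 3/100+1/20→2/25; 2/25+9/100→17/100; 13/100+17/100→3/10; 21/100+6/25→9/20; 1/4+3/10→11/20; 9/20+11/20→1. L = 51/20 ≈ 2.5500.
Efficiency = H/L = 2.5301/2.5500 = 99.2%.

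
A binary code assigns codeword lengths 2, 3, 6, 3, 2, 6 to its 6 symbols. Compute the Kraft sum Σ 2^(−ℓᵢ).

With common denominator 2^6 = 64: Σ 2^(−ℓᵢ) = 16/64 + 8/64 + 1/64 + 8/64 + 16/64 + 1/64 = 50/64 = 0.78125.

0.78125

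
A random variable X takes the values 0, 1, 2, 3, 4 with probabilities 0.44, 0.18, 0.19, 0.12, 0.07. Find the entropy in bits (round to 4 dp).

H = −Σ pᵢ log₂ pᵢ.
−0.44·log₂(0.44) = 0.5211
−0.18·log₂(0.18) = 0.4453
−0.19·log₂(0.19) = 0.4552
−0.12·log₂(0.12) = 0.3671
−0.07·log₂(0.07) = 0.2686
Sum ≈ 2.0573 → 2.0573 bits.

2.0573 bits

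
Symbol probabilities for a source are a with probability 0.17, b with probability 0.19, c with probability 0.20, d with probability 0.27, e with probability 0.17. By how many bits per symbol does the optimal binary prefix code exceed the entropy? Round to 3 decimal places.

0.041 bits

Entropy H = −Σ p log₂ p ≈ 2.2988 bits.
Huffman merges: 17/100+17/100→17/50; 19/100+1/5→39/100; 27/100+17/50→61/100; 39/100+61/100→1. L = 117/50 ≈ 2.3400.
L − H = 2.3400 − 2.2988 = 0.041 bits.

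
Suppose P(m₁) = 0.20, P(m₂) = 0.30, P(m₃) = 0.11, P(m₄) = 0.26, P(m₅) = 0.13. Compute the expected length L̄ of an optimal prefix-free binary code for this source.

Repeatedly combine the two least-probable nodes; the expected code length is the sum of the merged weights.
merge 11/100 + 13/100 → 6/25
merge 1/5 + 6/25 → 11/25
merge 13/50 + 3/10 → 14/25
merge 11/25 + 14/25 → 1
L = 6/25 + 11/25 + 14/25 + 1 = 56/25 = 2.24 bits/symbol.

2.24 bits/symbol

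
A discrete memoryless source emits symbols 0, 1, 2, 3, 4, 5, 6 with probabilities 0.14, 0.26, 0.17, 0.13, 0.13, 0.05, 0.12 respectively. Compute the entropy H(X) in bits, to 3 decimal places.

2.685 bits

H = −Σ pᵢ log₂ pᵢ.
−0.14·log₂(0.14) = 0.3971
−0.26·log₂(0.26) = 0.5053
−0.17·log₂(0.17) = 0.4346
−0.13·log₂(0.13) = 0.3826
−0.13·log₂(0.13) = 0.3826
−0.05·log₂(0.05) = 0.2161
−0.12·log₂(0.12) = 0.3671
Sum ≈ 2.6854 → 2.685 bits.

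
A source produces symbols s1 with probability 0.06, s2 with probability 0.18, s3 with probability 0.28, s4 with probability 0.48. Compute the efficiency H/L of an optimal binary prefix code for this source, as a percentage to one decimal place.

97.2%

Entropy H = −Σ p log₂ p ≈ 1.7113 bits.
Huffman merges: 3/50+9/50→6/25; 6/25+7/25→13/25; 12/25+13/25→1. L = 44/25 ≈ 1.7600.
Efficiency = H/L = 1.7113/1.7600 = 97.2%.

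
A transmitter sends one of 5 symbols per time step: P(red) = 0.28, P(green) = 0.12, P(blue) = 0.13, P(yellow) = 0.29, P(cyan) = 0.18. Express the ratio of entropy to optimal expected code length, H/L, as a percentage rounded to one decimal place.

99.0%

Entropy H = −Σ p log₂ p ≈ 2.2271 bits.
Huffman merges: 3/25+13/100→1/4; 9/50+1/4→43/100; 7/25+29/100→57/100; 43/100+57/100→1. L = 9/4 ≈ 2.2500.
Efficiency = H/L = 2.2271/2.2500 = 99.0%.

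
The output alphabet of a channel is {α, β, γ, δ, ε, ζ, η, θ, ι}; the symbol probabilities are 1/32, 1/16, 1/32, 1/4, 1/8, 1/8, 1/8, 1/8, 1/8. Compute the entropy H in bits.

2.9375 bits

Each probability is a power of 1/2, so log₂(1/p) is an integer.
H = Σ p·log₂(1/p) = 1/32·5 + 1/16·4 + 1/32·5 + 1/4·2 + 1/8·3 + 1/8·3 + 1/8·3 + 1/8·3 + 1/8·3 = 2.9375 bits.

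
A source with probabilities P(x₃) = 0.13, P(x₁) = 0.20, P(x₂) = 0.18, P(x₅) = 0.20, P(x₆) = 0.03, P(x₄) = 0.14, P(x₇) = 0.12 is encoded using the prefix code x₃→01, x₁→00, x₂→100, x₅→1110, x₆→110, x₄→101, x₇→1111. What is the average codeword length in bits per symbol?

L̄ = Σ pᵢ·ℓᵢ = 0.13·2 + 0.20·2 + 0.18·3 + 0.20·4 + 0.03·3 + 0.14·3 + 0.12·4 = 2.99 bits/symbol.

2.99 bits/symbol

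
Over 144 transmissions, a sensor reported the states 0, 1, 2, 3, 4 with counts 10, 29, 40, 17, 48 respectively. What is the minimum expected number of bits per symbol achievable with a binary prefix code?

2.1875 bits/symbol

Probabilities are the counts divided by 144.
Repeatedly combine the two least-probable nodes; the expected code length is the sum of the merged weights.
merge 5/72 + 17/144 → 3/16
merge 3/16 + 29/144 → 7/18
merge 5/18 + 1/3 → 11/18
merge 7/18 + 11/18 → 1
L = 3/16 + 7/18 + 11/18 + 1 = 35/16 = 2.1875 bits/symbol.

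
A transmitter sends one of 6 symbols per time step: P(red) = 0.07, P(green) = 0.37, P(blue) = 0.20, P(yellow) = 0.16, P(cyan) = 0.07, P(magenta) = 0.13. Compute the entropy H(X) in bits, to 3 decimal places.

H = −Σ pᵢ log₂ pᵢ.
−0.07·log₂(0.07) = 0.2686
−0.37·log₂(0.37) = 0.5307
−0.20·log₂(0.20) = 0.4644
−0.16·log₂(0.16) = 0.4230
−0.07·log₂(0.07) = 0.2686
−0.13·log₂(0.13) = 0.3826
Sum ≈ 2.3379 → 2.338 bits.

2.338 bits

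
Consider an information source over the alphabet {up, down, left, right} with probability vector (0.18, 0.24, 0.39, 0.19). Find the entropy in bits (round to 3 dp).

1.924 bits

H = −Σ pᵢ log₂ pᵢ.
−0.18·log₂(0.18) = 0.4453
−0.24·log₂(0.24) = 0.4941
−0.39·log₂(0.39) = 0.5298
−0.19·log₂(0.19) = 0.4552
Sum ≈ 1.9245 → 1.924 bits.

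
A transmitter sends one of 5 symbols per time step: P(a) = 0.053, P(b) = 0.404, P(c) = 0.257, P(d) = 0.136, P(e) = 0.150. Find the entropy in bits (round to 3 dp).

H = −Σ pᵢ log₂ pᵢ.
−0.053·log₂(0.053) = 0.2246
−0.404·log₂(0.404) = 0.5283
−0.257·log₂(0.257) = 0.5038
−0.136·log₂(0.136) = 0.3915
−0.150·log₂(0.150) = 0.4105
Sum ≈ 2.0586 → 2.059 bits.

2.059 bits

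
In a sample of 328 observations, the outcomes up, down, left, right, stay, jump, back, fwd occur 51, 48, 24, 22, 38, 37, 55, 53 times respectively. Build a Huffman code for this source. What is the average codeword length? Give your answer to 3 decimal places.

Probabilities are the counts divided by 328.
Repeatedly combine the two least-probable nodes; the expected code length is the sum of the merged weights.
merge 11/164 + 3/41 → 23/164
merge 37/328 + 19/164 → 75/328
merge 23/164 + 6/41 → 47/164
merge 51/328 + 53/328 → 13/41
merge 55/328 + 75/328 → 65/164
merge 47/164 + 13/41 → 99/164
merge 65/164 + 99/164 → 1
L = 23/164 + 75/328 + 47/164 + 13/41 + 65/164 + 99/164 + 1 = 975/328 ≈ 2.973 bits/symbol.

2.973 bits/symbol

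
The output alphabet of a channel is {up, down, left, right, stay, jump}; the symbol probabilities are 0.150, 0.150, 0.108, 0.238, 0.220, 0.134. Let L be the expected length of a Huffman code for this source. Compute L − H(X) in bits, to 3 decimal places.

Entropy H = −Σ p log₂ p ≈ 2.5299 bits.
Huffman merges: 27/250+67/500→121/500; 3/20+3/20→3/10; 11/50+119/500→229/500; 121/500+3/10→271/500; 229/500+271/500→1. L = 1271/500 ≈ 2.5420.
L − H = 2.5420 − 2.5299 = 0.012 bits.

0.012 bits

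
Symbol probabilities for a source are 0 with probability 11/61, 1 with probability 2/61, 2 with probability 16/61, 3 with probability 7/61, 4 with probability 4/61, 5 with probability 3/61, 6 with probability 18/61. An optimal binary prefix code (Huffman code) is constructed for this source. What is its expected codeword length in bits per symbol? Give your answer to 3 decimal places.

Repeatedly combine the two least-probable nodes; the expected code length is the sum of the merged weights.
merge 2/61 + 3/61 → 5/61
merge 4/61 + 5/61 → 9/61
merge 7/61 + 9/61 → 16/61
merge 11/61 + 16/61 → 27/61
merge 16/61 + 18/61 → 34/61
merge 27/61 + 34/61 → 1
L = 5/61 + 9/61 + 16/61 + 27/61 + 34/61 + 1 = 152/61 ≈ 2.492 bits/symbol.

2.492 bits/symbol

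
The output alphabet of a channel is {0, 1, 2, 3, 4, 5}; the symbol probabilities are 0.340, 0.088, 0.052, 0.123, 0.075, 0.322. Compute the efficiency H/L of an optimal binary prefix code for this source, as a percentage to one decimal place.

Entropy H = −Σ p log₂ p ≈ 2.2381 bits.
Huffman merges: 13/250+3/40→127/1000; 11/125+123/1000→211/1000; 127/1000+211/1000→169/500; 161/500+169/500→33/50; 17/50+33/50→1. L = 292/125 ≈ 2.3360.
Efficiency = H/L = 2.2381/2.3360 = 95.8%.

95.8%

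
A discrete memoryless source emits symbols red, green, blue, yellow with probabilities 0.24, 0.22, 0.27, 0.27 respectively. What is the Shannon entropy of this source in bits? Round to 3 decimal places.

H = −Σ pᵢ log₂ pᵢ.
−0.24·log₂(0.24) = 0.4941
−0.22·log₂(0.22) = 0.4806
−0.27·log₂(0.27) = 0.5100
−0.27·log₂(0.27) = 0.5100
Sum ≈ 1.9948 → 1.995 bits.

1.995 bits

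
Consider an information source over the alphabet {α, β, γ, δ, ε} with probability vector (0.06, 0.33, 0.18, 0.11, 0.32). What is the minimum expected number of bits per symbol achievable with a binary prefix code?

2.17 bits/symbol

Repeatedly combine the two least-probable nodes; the expected code length is the sum of the merged weights.
merge 3/50 + 11/100 → 17/100
merge 17/100 + 9/50 → 7/20
merge 8/25 + 33/100 → 13/20
merge 7/20 + 13/20 → 1
L = 17/100 + 7/20 + 13/20 + 1 = 217/100 = 2.17 bits/symbol.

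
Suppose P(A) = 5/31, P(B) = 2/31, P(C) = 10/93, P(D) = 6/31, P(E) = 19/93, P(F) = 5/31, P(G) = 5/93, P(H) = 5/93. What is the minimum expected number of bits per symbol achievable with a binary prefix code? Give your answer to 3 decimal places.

2.882 bits/symbol

Repeatedly combine the two least-probable nodes; the expected code length is the sum of the merged weights.
merge 5/93 + 5/93 → 10/93
merge 2/31 + 10/93 → 16/93
merge 10/93 + 5/31 → 25/93
merge 5/31 + 16/93 → 1/3
merge 6/31 + 19/93 → 37/93
merge 25/93 + 1/3 → 56/93
merge 37/93 + 56/93 → 1
L = 10/93 + 16/93 + 25/93 + 1/3 + 37/93 + 56/93 + 1 = 268/93 ≈ 2.882 bits/symbol.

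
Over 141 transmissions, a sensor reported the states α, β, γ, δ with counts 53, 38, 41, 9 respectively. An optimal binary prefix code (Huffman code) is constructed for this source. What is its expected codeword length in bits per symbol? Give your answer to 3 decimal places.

Probabilities are the counts divided by 141.
Repeatedly combine the two least-probable nodes; the expected code length is the sum of the merged weights.
merge 3/47 + 38/141 → 1/3
merge 41/141 + 1/3 → 88/141
merge 53/141 + 88/141 → 1
L = 1/3 + 88/141 + 1 = 92/47 ≈ 1.957 bits/symbol.

1.957 bits/symbol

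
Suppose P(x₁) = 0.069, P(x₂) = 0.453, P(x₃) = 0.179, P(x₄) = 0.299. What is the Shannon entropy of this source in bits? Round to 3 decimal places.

1.749 bits

H = −Σ pᵢ log₂ pᵢ.
−0.069·log₂(0.069) = 0.2662
−0.453·log₂(0.453) = 0.5175
−0.179·log₂(0.179) = 0.4443
−0.299·log₂(0.299) = 0.5208
Sum ≈ 1.7487 → 1.749 bits.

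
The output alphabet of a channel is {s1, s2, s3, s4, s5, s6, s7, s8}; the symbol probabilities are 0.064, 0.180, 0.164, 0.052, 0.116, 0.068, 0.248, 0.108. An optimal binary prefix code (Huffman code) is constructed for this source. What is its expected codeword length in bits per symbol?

Repeatedly combine the two least-probable nodes; the expected code length is the sum of the merged weights.
merge 13/250 + 8/125 → 29/250
merge 17/250 + 27/250 → 22/125
merge 29/250 + 29/250 → 29/125
merge 41/250 + 22/125 → 17/50
merge 9/50 + 29/125 → 103/250
merge 31/125 + 17/50 → 147/250
merge 103/250 + 147/250 → 1
L = 29/250 + 22/125 + 29/125 + 17/50 + 103/250 + 147/250 + 1 = 358/125 = 2.864 bits/symbol.

2.864 bits/symbol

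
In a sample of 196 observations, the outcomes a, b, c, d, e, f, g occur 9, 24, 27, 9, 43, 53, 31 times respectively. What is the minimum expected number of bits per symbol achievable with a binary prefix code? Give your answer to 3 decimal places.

2.602 bits/symbol

Probabilities are the counts divided by 196.
Repeatedly combine the two least-probable nodes; the expected code length is the sum of the merged weights.
merge 9/196 + 9/196 → 9/98
merge 9/98 + 6/49 → 3/14
merge 27/196 + 31/196 → 29/98
merge 3/14 + 43/196 → 85/196
merge 53/196 + 29/98 → 111/196
merge 85/196 + 111/196 → 1
L = 9/98 + 3/14 + 29/98 + 85/196 + 111/196 + 1 = 255/98 ≈ 2.602 bits/symbol.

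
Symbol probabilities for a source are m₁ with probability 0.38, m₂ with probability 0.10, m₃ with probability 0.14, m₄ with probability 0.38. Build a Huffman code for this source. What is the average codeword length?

Repeatedly combine the two least-probable nodes; the expected code length is the sum of the merged weights.
merge 1/10 + 7/50 → 6/25
merge 6/25 + 19/50 → 31/50
merge 19/50 + 31/50 → 1
L = 6/25 + 31/50 + 1 = 93/50 = 1.86 bits/symbol.

1.86 bits/symbol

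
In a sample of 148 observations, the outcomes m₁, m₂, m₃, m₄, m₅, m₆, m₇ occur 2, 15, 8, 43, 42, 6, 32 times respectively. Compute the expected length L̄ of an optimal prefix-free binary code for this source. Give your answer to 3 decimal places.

Probabilities are the counts divided by 148.
Repeatedly combine the two least-probable nodes; the expected code length is the sum of the merged weights.
merge 1/74 + 3/74 → 2/37
merge 2/37 + 2/37 → 4/37
merge 15/148 + 4/37 → 31/148
merge 31/148 + 8/37 → 63/148
merge 21/74 + 43/148 → 85/148
merge 63/148 + 85/148 → 1
L = 2/37 + 4/37 + 31/148 + 63/148 + 85/148 + 1 = 351/148 ≈ 2.372 bits/symbol.

2.372 bits/symbol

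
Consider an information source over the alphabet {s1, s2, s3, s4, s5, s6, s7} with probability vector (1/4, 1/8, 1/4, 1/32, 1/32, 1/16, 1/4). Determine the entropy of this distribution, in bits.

Each probability is a power of 1/2, so log₂(1/p) is an integer.
H = Σ p·log₂(1/p) = 1/4·2 + 1/8·3 + 1/4·2 + 1/32·5 + 1/32·5 + 1/16·4 + 1/4·2 = 2.4375 bits.

2.4375 bits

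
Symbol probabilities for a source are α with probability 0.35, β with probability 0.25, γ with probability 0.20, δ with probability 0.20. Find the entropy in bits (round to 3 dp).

1.959 bits

H = −Σ pᵢ log₂ pᵢ.
−0.35·log₂(0.35) = 0.5301
−0.25·log₂(0.25) = 0.5000
−0.20·log₂(0.20) = 0.4644
−0.20·log₂(0.20) = 0.4644
Sum ≈ 1.9589 → 1.959 bits.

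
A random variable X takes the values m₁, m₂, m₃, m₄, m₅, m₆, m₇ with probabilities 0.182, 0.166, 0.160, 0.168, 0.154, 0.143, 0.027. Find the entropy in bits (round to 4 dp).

H = −Σ pᵢ log₂ pᵢ.
−0.182·log₂(0.182) = 0.4474
−0.166·log₂(0.166) = 0.4301
−0.160·log₂(0.160) = 0.4230
−0.168·log₂(0.168) = 0.4323
−0.154·log₂(0.154) = 0.4156
−0.143·log₂(0.143) = 0.4012
−0.027·log₂(0.027) = 0.1407
Sum ≈ 2.6904 → 2.6904 bits.

2.6904 bits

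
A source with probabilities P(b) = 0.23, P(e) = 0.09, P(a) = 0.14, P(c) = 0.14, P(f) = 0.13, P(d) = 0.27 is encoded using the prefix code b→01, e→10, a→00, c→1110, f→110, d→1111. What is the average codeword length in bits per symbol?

L̄ = Σ pᵢ·ℓᵢ = 0.23·2 + 0.09·2 + 0.14·2 + 0.14·4 + 0.13·3 + 0.27·4 = 2.95 bits/symbol.

2.95 bits/symbol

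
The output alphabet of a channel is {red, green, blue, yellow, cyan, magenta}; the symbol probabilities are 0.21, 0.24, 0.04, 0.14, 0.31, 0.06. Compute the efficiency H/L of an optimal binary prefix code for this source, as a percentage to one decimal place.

99.0%

Entropy H = −Σ p log₂ p ≈ 2.3172 bits.
Huffman merges: 1/25+3/50→1/10; 1/10+7/50→6/25; 21/100+6/25→9/20; 6/25+31/100→11/20; 9/20+11/20→1. L = 117/50 ≈ 2.3400.
Efficiency = H/L = 2.3172/2.3400 = 99.0%.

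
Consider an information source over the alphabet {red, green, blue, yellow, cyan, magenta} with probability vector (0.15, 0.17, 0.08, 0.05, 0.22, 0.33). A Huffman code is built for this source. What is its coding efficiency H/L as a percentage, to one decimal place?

98.0%

Entropy H = −Σ p log₂ p ≈ 2.3611 bits.
Huffman merges: 1/20+2/25→13/100; 13/100+3/20→7/25; 17/100+11/50→39/100; 7/25+33/100→61/100; 39/100+61/100→1. L = 241/100 ≈ 2.4100.
Efficiency = H/L = 2.3611/2.4100 = 98.0%.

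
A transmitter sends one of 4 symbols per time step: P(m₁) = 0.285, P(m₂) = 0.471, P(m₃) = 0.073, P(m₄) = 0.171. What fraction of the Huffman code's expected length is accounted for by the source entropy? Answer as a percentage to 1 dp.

Entropy H = −Σ p log₂ p ≈ 1.7391 bits.
Huffman merges: 73/1000+171/1000→61/250; 61/250+57/200→529/1000; 471/1000+529/1000→1. L = 1773/1000 ≈ 1.7730.
Efficiency = H/L = 1.7391/1.7730 = 98.1%.

98.1%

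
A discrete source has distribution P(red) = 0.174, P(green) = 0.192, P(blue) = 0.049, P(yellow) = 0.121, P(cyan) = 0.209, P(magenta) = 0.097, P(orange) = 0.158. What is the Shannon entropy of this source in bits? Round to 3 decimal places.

H = −Σ pᵢ log₂ pᵢ.
−0.174·log₂(0.174) = 0.4390
−0.192·log₂(0.192) = 0.4571
−0.049·log₂(0.049) = 0.2132
−0.121·log₂(0.121) = 0.3687
−0.209·log₂(0.209) = 0.4720
−0.097·log₂(0.097) = 0.3265
−0.158·log₂(0.158) = 0.4206
Sum ≈ 2.6971 → 2.697 bits.

2.697 bits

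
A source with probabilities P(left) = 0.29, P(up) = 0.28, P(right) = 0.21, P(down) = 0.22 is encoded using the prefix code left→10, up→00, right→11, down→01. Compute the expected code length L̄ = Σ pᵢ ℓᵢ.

L̄ = Σ pᵢ·ℓᵢ = 0.29·2 + 0.28·2 + 0.21·2 + 0.22·2 = 2 bits/symbol.

2 bits/symbol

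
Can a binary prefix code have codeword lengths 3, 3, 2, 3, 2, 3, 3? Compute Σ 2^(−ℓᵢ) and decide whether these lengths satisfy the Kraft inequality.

With common denominator 2^3 = 8: Σ 2^(−ℓᵢ) = 1/8 + 1/8 + 2/8 + 1/8 + 2/8 + 1/8 + 1/8 = 9/8 = 1.125.
Kraft's inequality requires Σ ≤ 1; here Σ = 1.125 > 1, so no such prefix code exists.

1.125; no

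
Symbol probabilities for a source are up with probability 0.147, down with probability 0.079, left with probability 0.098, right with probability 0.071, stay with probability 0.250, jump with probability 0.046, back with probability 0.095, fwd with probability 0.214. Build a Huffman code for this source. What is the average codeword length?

Repeatedly combine the two least-probable nodes; the expected code length is the sum of the merged weights.
merge 23/500 + 71/1000 → 117/1000
merge 79/1000 + 19/200 → 87/500
merge 49/500 + 117/1000 → 43/200
merge 147/1000 + 87/500 → 321/1000
merge 107/500 + 43/200 → 429/1000
merge 1/4 + 321/1000 → 571/1000
merge 429/1000 + 571/1000 → 1
L = 117/1000 + 87/500 + 43/200 + 321/1000 + 429/1000 + 571/1000 + 1 = 2827/1000 = 2.827 bits/symbol.

2.827 bits/symbol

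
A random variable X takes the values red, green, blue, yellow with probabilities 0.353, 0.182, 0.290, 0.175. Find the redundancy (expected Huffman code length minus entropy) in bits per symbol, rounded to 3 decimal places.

0.064 bits

Entropy H = −Σ p log₂ p ≈ 1.9356 bits.
Huffman merges: 7/40+91/500→357/1000; 29/100+353/1000→643/1000; 357/1000+643/1000→1. L = 2 ≈ 2.0000.
L − H = 2.0000 − 1.9356 = 0.064 bits.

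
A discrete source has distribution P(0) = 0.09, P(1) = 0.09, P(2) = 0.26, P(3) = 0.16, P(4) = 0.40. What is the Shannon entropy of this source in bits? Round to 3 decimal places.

2.082 bits

H = −Σ pᵢ log₂ pᵢ.
−0.09·log₂(0.09) = 0.3127
−0.09·log₂(0.09) = 0.3127
−0.26·log₂(0.26) = 0.5053
−0.16·log₂(0.16) = 0.4230
−0.40·log₂(0.40) = 0.5288
Sum ≈ 2.0824 → 2.082 bits.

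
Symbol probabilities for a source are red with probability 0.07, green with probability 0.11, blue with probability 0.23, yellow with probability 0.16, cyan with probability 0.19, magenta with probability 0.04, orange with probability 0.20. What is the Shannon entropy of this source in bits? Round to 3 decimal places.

2.635 bits

H = −Σ pᵢ log₂ pᵢ.
−0.07·log₂(0.07) = 0.2686
−0.11·log₂(0.11) = 0.3503
−0.23·log₂(0.23) = 0.4877
−0.16·log₂(0.16) = 0.4230
−0.19·log₂(0.19) = 0.4552
−0.04·log₂(0.04) = 0.1858
−0.20·log₂(0.20) = 0.4644
Sum ≈ 2.6349 → 2.635 bits.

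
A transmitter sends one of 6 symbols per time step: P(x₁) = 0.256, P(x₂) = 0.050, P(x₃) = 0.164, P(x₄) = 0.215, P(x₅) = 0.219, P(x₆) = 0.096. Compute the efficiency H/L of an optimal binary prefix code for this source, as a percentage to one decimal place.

98.9%

Entropy H = −Σ p log₂ p ≈ 2.4283 bits.
Huffman merges: 1/20+12/125→73/500; 73/500+41/250→31/100; 43/200+219/1000→217/500; 32/125+31/100→283/500; 217/500+283/500→1. L = 307/125 ≈ 2.4560.
Efficiency = H/L = 2.4283/2.4560 = 98.9%.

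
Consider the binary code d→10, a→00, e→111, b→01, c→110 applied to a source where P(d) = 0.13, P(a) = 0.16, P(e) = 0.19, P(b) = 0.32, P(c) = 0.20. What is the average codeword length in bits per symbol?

2.39 bits/symbol

L̄ = Σ pᵢ·ℓᵢ = 0.13·2 + 0.16·2 + 0.19·3 + 0.32·2 + 0.20·3 = 2.39 bits/symbol.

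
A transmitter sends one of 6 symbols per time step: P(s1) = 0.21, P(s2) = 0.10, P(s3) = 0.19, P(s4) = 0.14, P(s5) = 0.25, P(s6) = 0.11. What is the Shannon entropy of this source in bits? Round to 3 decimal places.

H = −Σ pᵢ log₂ pᵢ.
−0.21·log₂(0.21) = 0.4728
−0.10·log₂(0.10) = 0.3322
−0.19·log₂(0.19) = 0.4552
−0.14·log₂(0.14) = 0.3971
−0.25·log₂(0.25) = 0.5000
−0.11·log₂(0.11) = 0.3503
Sum ≈ 2.5076 → 2.508 bits.

2.508 bits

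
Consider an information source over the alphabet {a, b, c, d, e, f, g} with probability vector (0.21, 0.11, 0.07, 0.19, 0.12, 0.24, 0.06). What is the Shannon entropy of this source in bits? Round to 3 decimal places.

2.652 bits

H = −Σ pᵢ log₂ pᵢ.
−0.21·log₂(0.21) = 0.4728
−0.11·log₂(0.11) = 0.3503
−0.07·log₂(0.07) = 0.2686
−0.19·log₂(0.19) = 0.4552
−0.12·log₂(0.12) = 0.3671
−0.24·log₂(0.24) = 0.4941
−0.06·log₂(0.06) = 0.2435
Sum ≈ 2.6516 → 2.652 bits.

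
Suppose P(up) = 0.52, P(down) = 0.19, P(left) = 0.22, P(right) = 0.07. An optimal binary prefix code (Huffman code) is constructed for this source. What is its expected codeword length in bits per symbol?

Repeatedly combine the two least-probable nodes; the expected code length is the sum of the merged weights.
merge 7/100 + 19/100 → 13/50
merge 11/50 + 13/50 → 12/25
merge 12/25 + 13/25 → 1
L = 13/50 + 12/25 + 1 = 87/50 = 1.74 bits/symbol.

1.74 bits/symbol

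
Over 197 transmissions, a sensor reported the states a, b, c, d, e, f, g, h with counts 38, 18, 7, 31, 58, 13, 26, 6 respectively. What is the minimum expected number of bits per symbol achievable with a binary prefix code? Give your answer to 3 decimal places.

2.711 bits/symbol

Probabilities are the counts divided by 197.
Repeatedly combine the two least-probable nodes; the expected code length is the sum of the merged weights.
merge 6/197 + 7/197 → 13/197
merge 13/197 + 13/197 → 26/197
merge 18/197 + 26/197 → 44/197
merge 26/197 + 31/197 → 57/197
merge 38/197 + 44/197 → 82/197
merge 57/197 + 58/197 → 115/197
merge 82/197 + 115/197 → 1
L = 13/197 + 26/197 + 44/197 + 57/197 + 82/197 + 115/197 + 1 = 534/197 ≈ 2.711 bits/symbol.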